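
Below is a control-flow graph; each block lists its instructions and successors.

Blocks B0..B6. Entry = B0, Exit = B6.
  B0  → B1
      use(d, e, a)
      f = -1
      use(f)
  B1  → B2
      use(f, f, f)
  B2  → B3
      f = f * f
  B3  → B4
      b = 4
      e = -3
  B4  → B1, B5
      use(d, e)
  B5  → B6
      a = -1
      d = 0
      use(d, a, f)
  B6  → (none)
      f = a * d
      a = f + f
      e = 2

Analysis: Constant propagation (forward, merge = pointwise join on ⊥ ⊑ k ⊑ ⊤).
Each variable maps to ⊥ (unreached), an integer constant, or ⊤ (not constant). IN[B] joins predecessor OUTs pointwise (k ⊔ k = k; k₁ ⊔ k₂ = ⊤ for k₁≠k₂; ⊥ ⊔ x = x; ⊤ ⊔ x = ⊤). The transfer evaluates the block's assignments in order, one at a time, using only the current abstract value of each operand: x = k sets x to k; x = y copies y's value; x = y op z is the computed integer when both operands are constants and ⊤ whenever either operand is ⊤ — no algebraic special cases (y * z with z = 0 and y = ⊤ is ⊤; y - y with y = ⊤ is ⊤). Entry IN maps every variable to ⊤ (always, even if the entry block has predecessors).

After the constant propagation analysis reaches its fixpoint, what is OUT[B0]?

Converged values:
  B0: | IN=(all ⊤) | OUT={f:-1; rest ⊤}
  B1: | IN=(all ⊤) | OUT=(all ⊤)
  B2: | IN=(all ⊤) | OUT=(all ⊤)
  B3: | IN=(all ⊤) | OUT={b:4, e:-3; rest ⊤}
  B4: | IN={b:4, e:-3; rest ⊤} | OUT={b:4, e:-3; rest ⊤}
  B5: | IN={b:4, e:-3; rest ⊤} | OUT={a:-1, b:4, d:0, e:-3; rest ⊤}
  B6: | IN={a:-1, b:4, d:0, e:-3; rest ⊤} | OUT={a:0, b:4, d:0, e:2, f:0; rest ⊤}

B0 is the boundary node: IN[B0] = {a: ⊤, b: ⊤, c: ⊤, d: ⊤, e: ⊤, f: ⊤}
Applying B0's transfer function to that IN value gives OUT[B0] (row B0 above).

Answer: {a: ⊤, b: ⊤, c: ⊤, d: ⊤, e: ⊤, f: -1}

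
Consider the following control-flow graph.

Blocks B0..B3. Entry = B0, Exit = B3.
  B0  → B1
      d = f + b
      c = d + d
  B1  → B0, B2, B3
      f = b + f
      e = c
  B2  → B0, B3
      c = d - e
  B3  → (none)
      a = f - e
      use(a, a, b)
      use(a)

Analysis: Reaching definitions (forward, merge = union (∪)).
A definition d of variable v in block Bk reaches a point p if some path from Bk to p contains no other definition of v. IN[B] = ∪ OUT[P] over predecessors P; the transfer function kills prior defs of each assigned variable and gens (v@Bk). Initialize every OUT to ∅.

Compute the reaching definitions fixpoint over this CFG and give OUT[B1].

Answer: {c@B0, d@B0, e@B1, f@B1}

Working:
Fixpoint table:
  B0:   IN={c@B0, c@B2, d@B0, e@B1, f@B1}   OUT={c@B0, d@B0, e@B1, f@B1}
  B1:   IN={c@B0, d@B0, e@B1, f@B1}   OUT={c@B0, d@B0, e@B1, f@B1}
  B2:   IN={c@B0, d@B0, e@B1, f@B1}   OUT={c@B2, d@B0, e@B1, f@B1}
  B3:   IN={c@B0, c@B2, d@B0, e@B1, f@B1}   OUT={a@B3, c@B0, c@B2, d@B0, e@B1, f@B1}

Merge at B1: IN[B1] = OUT[B0] = {c@B0, d@B0, e@B1, f@B1}
Applying B1's transfer function to that IN value gives OUT[B1] (row B1 above).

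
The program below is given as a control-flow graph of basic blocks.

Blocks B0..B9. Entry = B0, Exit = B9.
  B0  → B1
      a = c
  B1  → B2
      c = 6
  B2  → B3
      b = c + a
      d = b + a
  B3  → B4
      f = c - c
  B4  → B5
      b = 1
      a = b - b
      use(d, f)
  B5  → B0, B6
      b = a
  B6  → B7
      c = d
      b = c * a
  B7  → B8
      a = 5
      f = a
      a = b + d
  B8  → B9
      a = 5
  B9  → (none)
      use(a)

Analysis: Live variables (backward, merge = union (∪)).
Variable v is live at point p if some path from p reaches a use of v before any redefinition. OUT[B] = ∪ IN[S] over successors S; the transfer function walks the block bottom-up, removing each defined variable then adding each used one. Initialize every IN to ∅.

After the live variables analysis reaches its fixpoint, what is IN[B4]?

Answer: {c, d, f}

Trace:
Per-block solution:
  B0:  IN={c}  OUT={a}
  B1:  IN={a}  OUT={a, c}
  B2:  IN={a, c}  OUT={c, d}
  B3:  IN={c, d}  OUT={c, d, f}
  B4:  IN={c, d, f}  OUT={a, c, d}
  B5:  IN={a, c, d}  OUT={a, c, d}
  B6:  IN={a, d}  OUT={b, d}
  B7:  IN={b, d}  OUT={}
  B8:  IN={}  OUT={a}
  B9:  IN={a}  OUT={}

Merge at B4: OUT[B4] = IN[B5] = {a, c, d}
Applying B4's transfer function to that OUT value gives IN[B4] (row B4 above).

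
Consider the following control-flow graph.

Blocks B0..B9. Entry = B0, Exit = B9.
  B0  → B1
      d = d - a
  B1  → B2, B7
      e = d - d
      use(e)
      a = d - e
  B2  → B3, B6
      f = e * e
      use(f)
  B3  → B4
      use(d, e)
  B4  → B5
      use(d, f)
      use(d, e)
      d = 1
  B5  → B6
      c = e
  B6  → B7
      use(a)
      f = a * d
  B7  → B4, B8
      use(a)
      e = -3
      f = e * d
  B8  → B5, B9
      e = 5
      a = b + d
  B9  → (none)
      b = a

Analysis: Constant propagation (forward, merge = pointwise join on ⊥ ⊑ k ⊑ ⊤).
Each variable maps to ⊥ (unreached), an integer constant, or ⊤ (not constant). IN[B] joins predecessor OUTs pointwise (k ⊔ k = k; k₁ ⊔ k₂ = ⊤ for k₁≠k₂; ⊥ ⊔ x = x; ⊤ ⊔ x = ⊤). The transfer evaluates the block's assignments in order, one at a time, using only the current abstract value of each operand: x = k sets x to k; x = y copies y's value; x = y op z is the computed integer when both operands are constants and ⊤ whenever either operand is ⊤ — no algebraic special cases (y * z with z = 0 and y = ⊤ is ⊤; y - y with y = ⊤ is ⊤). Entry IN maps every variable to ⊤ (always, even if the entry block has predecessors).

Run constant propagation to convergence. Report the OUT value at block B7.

Answer: {a: ⊤, b: ⊤, c: ⊤, d: ⊤, e: -3, f: ⊤}

Trace:
Converged values:
  B0:  IN=(all ⊤)  OUT=(all ⊤)
  B1:  IN=(all ⊤)  OUT=(all ⊤)
  B2:  IN=(all ⊤)  OUT=(all ⊤)
  B3:  IN=(all ⊤)  OUT=(all ⊤)
  B4:  IN=(all ⊤)  OUT={d:1; rest ⊤}
  B5:  IN=(all ⊤)  OUT=(all ⊤)
  B6:  IN=(all ⊤)  OUT=(all ⊤)
  B7:  IN=(all ⊤)  OUT={e:-3; rest ⊤}
  B8:  IN={e:-3; rest ⊤}  OUT={e:5; rest ⊤}
  B9:  IN={e:5; rest ⊤}  OUT={e:5; rest ⊤}

Merge at B7: IN[B7] = OUT[B1] ⊔ OUT[B6] = {a: ⊤, b: ⊤, c: ⊤, d: ⊤, e: ⊤, f: ⊤}
Applying B7's transfer function to that IN value gives OUT[B7] (row B7 above).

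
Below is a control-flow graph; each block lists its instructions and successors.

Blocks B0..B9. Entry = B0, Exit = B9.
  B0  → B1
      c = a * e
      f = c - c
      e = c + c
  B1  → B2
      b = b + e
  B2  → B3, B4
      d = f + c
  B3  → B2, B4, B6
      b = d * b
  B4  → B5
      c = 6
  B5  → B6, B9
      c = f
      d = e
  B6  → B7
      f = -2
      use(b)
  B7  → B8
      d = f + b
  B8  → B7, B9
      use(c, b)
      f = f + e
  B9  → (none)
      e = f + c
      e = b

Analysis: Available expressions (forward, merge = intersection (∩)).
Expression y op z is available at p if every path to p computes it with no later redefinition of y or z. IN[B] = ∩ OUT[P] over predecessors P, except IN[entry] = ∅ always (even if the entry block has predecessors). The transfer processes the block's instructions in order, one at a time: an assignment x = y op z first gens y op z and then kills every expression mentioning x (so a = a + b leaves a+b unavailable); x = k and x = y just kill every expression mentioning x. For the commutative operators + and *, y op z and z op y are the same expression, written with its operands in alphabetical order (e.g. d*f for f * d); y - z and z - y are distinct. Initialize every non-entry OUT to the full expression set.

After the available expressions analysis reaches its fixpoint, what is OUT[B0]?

Fixpoint table:
  B0: | IN={} | OUT={c+c, c-c}
  B1: | IN={c+c, c-c} | OUT={c+c, c-c}
  B2: | IN={c+c, c-c} | OUT={c+c, c+f, c-c}
  B3: | IN={c+c, c+f, c-c} | OUT={c+c, c+f, c-c}
  B4: | IN={c+c, c+f, c-c} | OUT={}
  B5: | IN={} | OUT={}
  B6: | IN={} | OUT={}
  B7: | IN={} | OUT={b+f}
  B8: | IN={b+f} | OUT={}
  B9: | IN={} | OUT={c+f}

B0 is the boundary node: IN[B0] = {}
Applying B0's transfer function to that IN value gives OUT[B0] (row B0 above).

Answer: {c+c, c-c}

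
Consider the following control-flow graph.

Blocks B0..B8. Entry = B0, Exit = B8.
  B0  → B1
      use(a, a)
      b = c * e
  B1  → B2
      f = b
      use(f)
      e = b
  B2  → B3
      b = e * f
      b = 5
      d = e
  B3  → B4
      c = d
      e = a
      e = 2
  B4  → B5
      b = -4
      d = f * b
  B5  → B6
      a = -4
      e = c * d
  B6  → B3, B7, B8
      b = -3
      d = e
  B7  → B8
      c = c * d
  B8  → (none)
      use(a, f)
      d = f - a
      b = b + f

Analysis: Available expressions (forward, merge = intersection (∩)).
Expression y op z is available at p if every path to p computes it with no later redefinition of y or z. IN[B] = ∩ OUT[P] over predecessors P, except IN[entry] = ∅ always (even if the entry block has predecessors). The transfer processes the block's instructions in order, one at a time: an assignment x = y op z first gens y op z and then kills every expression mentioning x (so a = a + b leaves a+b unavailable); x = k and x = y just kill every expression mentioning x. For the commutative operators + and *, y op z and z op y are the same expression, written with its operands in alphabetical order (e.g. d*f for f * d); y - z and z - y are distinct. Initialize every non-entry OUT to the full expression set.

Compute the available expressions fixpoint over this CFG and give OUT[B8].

Fixpoint table:
  B0:   IN={}   OUT={c*e}
  B1:   IN={c*e}   OUT={}
  B2:   IN={}   OUT={e*f}
  B3:   IN={}   OUT={}
  B4:   IN={}   OUT={b*f}
  B5:   IN={b*f}   OUT={b*f, c*d}
  B6:   IN={b*f, c*d}   OUT={}
  B7:   IN={}   OUT={}
  B8:   IN={}   OUT={f-a}

Merge at B8: IN[B8] = OUT[B6] ∩ OUT[B7] = {}
Applying B8's transfer function to that IN value gives OUT[B8] (row B8 above).

Answer: {f-a}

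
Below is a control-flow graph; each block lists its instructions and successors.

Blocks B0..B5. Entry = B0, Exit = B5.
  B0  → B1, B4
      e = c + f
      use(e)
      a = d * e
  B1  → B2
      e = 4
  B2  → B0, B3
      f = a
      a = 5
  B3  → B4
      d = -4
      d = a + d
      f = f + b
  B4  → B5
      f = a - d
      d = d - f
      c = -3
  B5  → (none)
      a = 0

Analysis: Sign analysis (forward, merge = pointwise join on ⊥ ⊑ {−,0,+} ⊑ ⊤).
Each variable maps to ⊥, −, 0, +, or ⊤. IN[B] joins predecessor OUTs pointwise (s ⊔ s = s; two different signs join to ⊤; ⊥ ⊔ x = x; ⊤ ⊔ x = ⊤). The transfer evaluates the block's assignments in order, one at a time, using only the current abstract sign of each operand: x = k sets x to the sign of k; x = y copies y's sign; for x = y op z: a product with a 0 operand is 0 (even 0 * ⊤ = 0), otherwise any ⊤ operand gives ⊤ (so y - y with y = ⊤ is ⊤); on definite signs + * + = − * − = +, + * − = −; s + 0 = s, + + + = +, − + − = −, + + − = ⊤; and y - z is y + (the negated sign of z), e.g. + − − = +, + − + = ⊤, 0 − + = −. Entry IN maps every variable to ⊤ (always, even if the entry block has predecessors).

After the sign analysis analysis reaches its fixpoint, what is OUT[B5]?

Converged values:
  B0: | IN=(all ⊤) | OUT=(all ⊤)
  B1: | IN=(all ⊤) | OUT={e:+; rest ⊤}
  B2: | IN={e:+; rest ⊤} | OUT={a:+, e:+; rest ⊤}
  B3: | IN={a:+, e:+; rest ⊤} | OUT={a:+, e:+; rest ⊤}
  B4: | IN=(all ⊤) | OUT={c:-; rest ⊤}
  B5: | IN={c:-; rest ⊤} | OUT={a:0, c:-; rest ⊤}

Merge at B5: IN[B5] = OUT[B4] = {a: ⊤, b: ⊤, c: -, d: ⊤, e: ⊤, f: ⊤}
Applying B5's transfer function to that IN value gives OUT[B5] (row B5 above).

Answer: {a: 0, b: ⊤, c: -, d: ⊤, e: ⊤, f: ⊤}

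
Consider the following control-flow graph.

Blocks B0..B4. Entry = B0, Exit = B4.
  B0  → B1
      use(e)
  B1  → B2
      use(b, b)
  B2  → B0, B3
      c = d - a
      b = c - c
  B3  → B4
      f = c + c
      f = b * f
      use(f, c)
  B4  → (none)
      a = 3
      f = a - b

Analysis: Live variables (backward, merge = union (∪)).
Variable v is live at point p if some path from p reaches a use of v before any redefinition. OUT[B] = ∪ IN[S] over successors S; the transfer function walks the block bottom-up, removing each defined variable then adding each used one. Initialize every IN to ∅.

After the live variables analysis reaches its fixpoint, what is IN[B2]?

Converged values:
  B0: | IN={a, b, d, e} | OUT={a, b, d, e}
  B1: | IN={a, b, d, e} | OUT={a, d, e}
  B2: | IN={a, d, e} | OUT={a, b, c, d, e}
  B3: | IN={b, c} | OUT={b}
  B4: | IN={b} | OUT={}

Merge at B2: OUT[B2] = IN[B0] ⊔ IN[B3] = {a, b, c, d, e}
Applying B2's transfer function to that OUT value gives IN[B2] (row B2 above).

Answer: {a, d, e}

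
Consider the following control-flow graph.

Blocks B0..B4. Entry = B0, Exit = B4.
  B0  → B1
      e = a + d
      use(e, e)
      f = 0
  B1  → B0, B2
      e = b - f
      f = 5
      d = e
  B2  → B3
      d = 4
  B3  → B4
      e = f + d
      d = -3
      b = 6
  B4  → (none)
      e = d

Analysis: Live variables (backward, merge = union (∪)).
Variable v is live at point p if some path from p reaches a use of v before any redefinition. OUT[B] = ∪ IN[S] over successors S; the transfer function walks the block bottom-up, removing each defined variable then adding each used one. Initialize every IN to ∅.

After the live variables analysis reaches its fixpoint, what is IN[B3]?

Answer: {d, f}

Trace:
Converged values:
  B0:  IN={a, b, d}  OUT={a, b, f}
  B1:  IN={a, b, f}  OUT={a, b, d, f}
  B2:  IN={f}  OUT={d, f}
  B3:  IN={d, f}  OUT={d}
  B4:  IN={d}  OUT={}

Merge at B3: OUT[B3] = IN[B4] = {d}
Applying B3's transfer function to that OUT value gives IN[B3] (row B3 above).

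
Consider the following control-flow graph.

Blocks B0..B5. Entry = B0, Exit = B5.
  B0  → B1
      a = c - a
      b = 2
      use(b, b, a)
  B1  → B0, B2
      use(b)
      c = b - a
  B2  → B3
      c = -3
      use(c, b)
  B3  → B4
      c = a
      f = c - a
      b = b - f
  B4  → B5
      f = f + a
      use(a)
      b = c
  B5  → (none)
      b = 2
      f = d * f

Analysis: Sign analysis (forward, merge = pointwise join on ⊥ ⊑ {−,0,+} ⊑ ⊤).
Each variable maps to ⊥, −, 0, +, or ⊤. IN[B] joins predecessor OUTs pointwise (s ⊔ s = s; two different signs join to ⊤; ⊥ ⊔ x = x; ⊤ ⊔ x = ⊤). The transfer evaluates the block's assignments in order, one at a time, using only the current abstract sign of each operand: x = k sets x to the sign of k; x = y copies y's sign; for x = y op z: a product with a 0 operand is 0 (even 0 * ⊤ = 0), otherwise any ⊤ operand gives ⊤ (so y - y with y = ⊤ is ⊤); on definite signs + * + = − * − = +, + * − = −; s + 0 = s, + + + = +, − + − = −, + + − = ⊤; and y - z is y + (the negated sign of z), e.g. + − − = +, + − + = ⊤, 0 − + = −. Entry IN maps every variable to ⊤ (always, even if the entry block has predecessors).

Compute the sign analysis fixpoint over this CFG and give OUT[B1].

Converged values:
  B0:  IN=(all ⊤)  OUT={b:+; rest ⊤}
  B1:  IN={b:+; rest ⊤}  OUT={b:+; rest ⊤}
  B2:  IN={b:+; rest ⊤}  OUT={b:+, c:-; rest ⊤}
  B3:  IN={b:+, c:-; rest ⊤}  OUT=(all ⊤)
  B4:  IN=(all ⊤)  OUT=(all ⊤)
  B5:  IN=(all ⊤)  OUT={b:+; rest ⊤}

Merge at B1: IN[B1] = OUT[B0] = {a: ⊤, b: +, c: ⊤, d: ⊤, e: ⊤, f: ⊤}
Applying B1's transfer function to that IN value gives OUT[B1] (row B1 above).

Answer: {a: ⊤, b: +, c: ⊤, d: ⊤, e: ⊤, f: ⊤}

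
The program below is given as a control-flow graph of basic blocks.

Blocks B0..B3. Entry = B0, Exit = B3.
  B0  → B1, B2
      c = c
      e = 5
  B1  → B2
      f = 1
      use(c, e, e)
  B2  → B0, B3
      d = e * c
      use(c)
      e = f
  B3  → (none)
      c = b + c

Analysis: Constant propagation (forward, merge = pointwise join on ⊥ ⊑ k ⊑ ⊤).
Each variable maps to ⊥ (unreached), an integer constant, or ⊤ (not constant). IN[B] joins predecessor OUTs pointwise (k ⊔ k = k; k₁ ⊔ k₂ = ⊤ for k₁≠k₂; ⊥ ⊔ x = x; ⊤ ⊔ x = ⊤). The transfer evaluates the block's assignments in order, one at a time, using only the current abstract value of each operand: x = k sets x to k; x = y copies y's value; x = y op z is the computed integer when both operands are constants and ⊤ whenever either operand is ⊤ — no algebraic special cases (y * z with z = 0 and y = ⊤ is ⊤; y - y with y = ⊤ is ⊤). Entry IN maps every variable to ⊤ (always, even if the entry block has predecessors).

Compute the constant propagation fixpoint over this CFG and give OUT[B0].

Converged values:
  B0:  IN=(all ⊤)  OUT={e:5; rest ⊤}
  B1:  IN={e:5; rest ⊤}  OUT={e:5, f:1; rest ⊤}
  B2:  IN={e:5; rest ⊤}  OUT=(all ⊤)
  B3:  IN=(all ⊤)  OUT=(all ⊤)

Merge at B0 (entry node, so the boundary value (all ⊤) is joined with the incoming edge(s)): IN[B0] = (all ⊤) ⊔ OUT[B2] = {a: ⊤, b: ⊤, c: ⊤, d: ⊤, e: ⊤, f: ⊤}
Applying B0's transfer function to that IN value gives OUT[B0] (row B0 above).

Answer: {a: ⊤, b: ⊤, c: ⊤, d: ⊤, e: 5, f: ⊤}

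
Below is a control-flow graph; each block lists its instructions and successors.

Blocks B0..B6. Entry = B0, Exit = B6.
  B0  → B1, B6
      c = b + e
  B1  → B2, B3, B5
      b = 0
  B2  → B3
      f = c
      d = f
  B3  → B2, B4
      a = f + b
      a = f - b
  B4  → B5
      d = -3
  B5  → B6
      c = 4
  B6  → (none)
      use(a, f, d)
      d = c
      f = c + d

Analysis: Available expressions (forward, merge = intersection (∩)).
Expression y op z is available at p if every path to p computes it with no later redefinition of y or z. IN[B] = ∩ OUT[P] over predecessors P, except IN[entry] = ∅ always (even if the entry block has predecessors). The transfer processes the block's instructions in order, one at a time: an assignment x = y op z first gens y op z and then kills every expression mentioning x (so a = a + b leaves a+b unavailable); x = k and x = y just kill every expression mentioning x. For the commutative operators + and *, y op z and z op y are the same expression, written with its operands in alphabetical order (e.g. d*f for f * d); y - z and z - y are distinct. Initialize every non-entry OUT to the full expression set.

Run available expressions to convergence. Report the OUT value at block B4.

Answer: {b+f, f-b}

Trace:
Converged values:
  B0:  IN={}  OUT={b+e}
  B1:  IN={b+e}  OUT={}
  B2:  IN={}  OUT={}
  B3:  IN={}  OUT={b+f, f-b}
  B4:  IN={b+f, f-b}  OUT={b+f, f-b}
  B5:  IN={}  OUT={}
  B6:  IN={}  OUT={c+d}

Merge at B4: IN[B4] = OUT[B3] = {b+f, f-b}
Applying B4's transfer function to that IN value gives OUT[B4] (row B4 above).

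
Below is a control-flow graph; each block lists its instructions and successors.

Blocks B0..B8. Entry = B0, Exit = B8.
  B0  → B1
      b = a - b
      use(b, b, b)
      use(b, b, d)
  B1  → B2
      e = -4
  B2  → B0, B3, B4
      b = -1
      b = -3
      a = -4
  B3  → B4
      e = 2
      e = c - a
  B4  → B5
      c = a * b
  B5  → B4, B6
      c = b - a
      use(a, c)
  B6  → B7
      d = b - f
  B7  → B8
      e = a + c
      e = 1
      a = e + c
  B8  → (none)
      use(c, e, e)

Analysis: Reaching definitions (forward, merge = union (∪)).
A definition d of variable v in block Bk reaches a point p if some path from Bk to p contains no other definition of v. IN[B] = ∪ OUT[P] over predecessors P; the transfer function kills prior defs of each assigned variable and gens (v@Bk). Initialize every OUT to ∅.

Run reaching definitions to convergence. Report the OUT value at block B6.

Answer: {a@B2, b@B2, c@B5, d@B6, e@B1, e@B3}

Working:
Fixpoint table:
  B0:  IN={a@B2, b@B2, e@B1}  OUT={a@B2, b@B0, e@B1}
  B1:  IN={a@B2, b@B0, e@B1}  OUT={a@B2, b@B0, e@B1}
  B2:  IN={a@B2, b@B0, e@B1}  OUT={a@B2, b@B2, e@B1}
  B3:  IN={a@B2, b@B2, e@B1}  OUT={a@B2, b@B2, e@B3}
  B4:  IN={a@B2, b@B2, c@B5, e@B1, e@B3}  OUT={a@B2, b@B2, c@B4, e@B1, e@B3}
  B5:  IN={a@B2, b@B2, c@B4, e@B1, e@B3}  OUT={a@B2, b@B2, c@B5, e@B1, e@B3}
  B6:  IN={a@B2, b@B2, c@B5, e@B1, e@B3}  OUT={a@B2, b@B2, c@B5, d@B6, e@B1, e@B3}
  B7:  IN={a@B2, b@B2, c@B5, d@B6, e@B1, e@B3}  OUT={a@B7, b@B2, c@B5, d@B6, e@B7}
  B8:  IN={a@B7, b@B2, c@B5, d@B6, e@B7}  OUT={a@B7, b@B2, c@B5, d@B6, e@B7}

Merge at B6: IN[B6] = OUT[B5] = {a@B2, b@B2, c@B5, e@B1, e@B3}
Applying B6's transfer function to that IN value gives OUT[B6] (row B6 above).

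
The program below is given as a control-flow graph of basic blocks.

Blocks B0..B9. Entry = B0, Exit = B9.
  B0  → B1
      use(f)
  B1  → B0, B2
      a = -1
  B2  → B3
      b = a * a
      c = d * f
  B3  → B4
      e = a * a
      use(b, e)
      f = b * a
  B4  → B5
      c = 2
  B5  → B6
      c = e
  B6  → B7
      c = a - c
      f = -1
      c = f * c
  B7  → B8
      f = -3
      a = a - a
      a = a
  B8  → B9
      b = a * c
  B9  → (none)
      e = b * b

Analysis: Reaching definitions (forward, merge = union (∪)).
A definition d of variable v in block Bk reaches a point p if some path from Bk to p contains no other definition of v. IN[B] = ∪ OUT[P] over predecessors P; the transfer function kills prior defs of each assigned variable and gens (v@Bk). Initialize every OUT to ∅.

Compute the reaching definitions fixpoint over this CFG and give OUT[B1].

Answer: {a@B1}

Derivation:
Converged values:
  B0: | IN={a@B1} | OUT={a@B1}
  B1: | IN={a@B1} | OUT={a@B1}
  B2: | IN={a@B1} | OUT={a@B1, b@B2, c@B2}
  B3: | IN={a@B1, b@B2, c@B2} | OUT={a@B1, b@B2, c@B2, e@B3, f@B3}
  B4: | IN={a@B1, b@B2, c@B2, e@B3, f@B3} | OUT={a@B1, b@B2, c@B4, e@B3, f@B3}
  B5: | IN={a@B1, b@B2, c@B4, e@B3, f@B3} | OUT={a@B1, b@B2, c@B5, e@B3, f@B3}
  B6: | IN={a@B1, b@B2, c@B5, e@B3, f@B3} | OUT={a@B1, b@B2, c@B6, e@B3, f@B6}
  B7: | IN={a@B1, b@B2, c@B6, e@B3, f@B6} | OUT={a@B7, b@B2, c@B6, e@B3, f@B7}
  B8: | IN={a@B7, b@B2, c@B6, e@B3, f@B7} | OUT={a@B7, b@B8, c@B6, e@B3, f@B7}
  B9: | IN={a@B7, b@B8, c@B6, e@B3, f@B7} | OUT={a@B7, b@B8, c@B6, e@B9, f@B7}

Merge at B1: IN[B1] = OUT[B0] = {a@B1}
Applying B1's transfer function to that IN value gives OUT[B1] (row B1 above).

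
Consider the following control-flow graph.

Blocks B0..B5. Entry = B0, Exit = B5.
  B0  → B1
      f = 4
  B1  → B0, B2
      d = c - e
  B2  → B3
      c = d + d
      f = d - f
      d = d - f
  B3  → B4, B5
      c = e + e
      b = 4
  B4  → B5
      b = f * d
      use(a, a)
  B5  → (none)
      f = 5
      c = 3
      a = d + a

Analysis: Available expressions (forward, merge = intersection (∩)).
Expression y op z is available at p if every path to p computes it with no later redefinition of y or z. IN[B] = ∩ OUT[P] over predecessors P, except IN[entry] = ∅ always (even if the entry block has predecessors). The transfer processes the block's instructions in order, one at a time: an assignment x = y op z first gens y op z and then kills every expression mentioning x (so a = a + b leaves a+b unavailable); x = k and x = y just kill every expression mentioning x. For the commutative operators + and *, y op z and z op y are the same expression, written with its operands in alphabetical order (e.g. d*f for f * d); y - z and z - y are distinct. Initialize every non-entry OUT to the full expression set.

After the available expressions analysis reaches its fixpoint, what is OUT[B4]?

Answer: {d*f, e+e}

Derivation:
Fixpoint table:
  B0:  IN={}  OUT={}
  B1:  IN={}  OUT={c-e}
  B2:  IN={c-e}  OUT={}
  B3:  IN={}  OUT={e+e}
  B4:  IN={e+e}  OUT={d*f, e+e}
  B5:  IN={e+e}  OUT={e+e}

Merge at B4: IN[B4] = OUT[B3] = {e+e}
Applying B4's transfer function to that IN value gives OUT[B4] (row B4 above).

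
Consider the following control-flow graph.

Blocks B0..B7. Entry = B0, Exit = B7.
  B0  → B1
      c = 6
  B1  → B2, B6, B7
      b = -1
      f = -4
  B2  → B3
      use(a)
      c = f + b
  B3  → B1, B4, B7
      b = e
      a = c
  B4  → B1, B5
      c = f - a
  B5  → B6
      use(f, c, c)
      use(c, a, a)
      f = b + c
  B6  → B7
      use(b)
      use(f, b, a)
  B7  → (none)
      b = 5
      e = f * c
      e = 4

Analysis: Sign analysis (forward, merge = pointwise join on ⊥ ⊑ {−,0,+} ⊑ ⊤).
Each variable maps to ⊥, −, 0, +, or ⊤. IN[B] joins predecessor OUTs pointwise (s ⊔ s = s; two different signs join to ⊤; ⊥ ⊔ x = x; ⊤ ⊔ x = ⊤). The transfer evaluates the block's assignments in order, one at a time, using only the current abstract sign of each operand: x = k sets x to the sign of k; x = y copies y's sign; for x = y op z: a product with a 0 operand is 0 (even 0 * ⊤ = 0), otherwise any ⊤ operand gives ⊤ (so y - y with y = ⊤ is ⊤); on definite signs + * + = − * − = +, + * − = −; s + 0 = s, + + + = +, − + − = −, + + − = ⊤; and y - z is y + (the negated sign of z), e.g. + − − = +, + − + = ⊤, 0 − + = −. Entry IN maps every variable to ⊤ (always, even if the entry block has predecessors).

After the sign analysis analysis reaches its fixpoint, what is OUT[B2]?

Converged values:
  B0:   IN=(all ⊤)   OUT={c:+; rest ⊤}
  B1:   IN=(all ⊤)   OUT={b:-, f:-; rest ⊤}
  B2:   IN={b:-, f:-; rest ⊤}   OUT={b:-, c:-, f:-; rest ⊤}
  B3:   IN={b:-, c:-, f:-; rest ⊤}   OUT={a:-, c:-, f:-; rest ⊤}
  B4:   IN={a:-, c:-, f:-; rest ⊤}   OUT={a:-, f:-; rest ⊤}
  B5:   IN={a:-, f:-; rest ⊤}   OUT={a:-; rest ⊤}
  B6:   IN=(all ⊤)   OUT=(all ⊤)
  B7:   IN=(all ⊤)   OUT={b:+, e:+; rest ⊤}

Merge at B2: IN[B2] = OUT[B1] = {a: ⊤, b: -, c: ⊤, d: ⊤, e: ⊤, f: -}
Applying B2's transfer function to that IN value gives OUT[B2] (row B2 above).

Answer: {a: ⊤, b: -, c: -, d: ⊤, e: ⊤, f: -}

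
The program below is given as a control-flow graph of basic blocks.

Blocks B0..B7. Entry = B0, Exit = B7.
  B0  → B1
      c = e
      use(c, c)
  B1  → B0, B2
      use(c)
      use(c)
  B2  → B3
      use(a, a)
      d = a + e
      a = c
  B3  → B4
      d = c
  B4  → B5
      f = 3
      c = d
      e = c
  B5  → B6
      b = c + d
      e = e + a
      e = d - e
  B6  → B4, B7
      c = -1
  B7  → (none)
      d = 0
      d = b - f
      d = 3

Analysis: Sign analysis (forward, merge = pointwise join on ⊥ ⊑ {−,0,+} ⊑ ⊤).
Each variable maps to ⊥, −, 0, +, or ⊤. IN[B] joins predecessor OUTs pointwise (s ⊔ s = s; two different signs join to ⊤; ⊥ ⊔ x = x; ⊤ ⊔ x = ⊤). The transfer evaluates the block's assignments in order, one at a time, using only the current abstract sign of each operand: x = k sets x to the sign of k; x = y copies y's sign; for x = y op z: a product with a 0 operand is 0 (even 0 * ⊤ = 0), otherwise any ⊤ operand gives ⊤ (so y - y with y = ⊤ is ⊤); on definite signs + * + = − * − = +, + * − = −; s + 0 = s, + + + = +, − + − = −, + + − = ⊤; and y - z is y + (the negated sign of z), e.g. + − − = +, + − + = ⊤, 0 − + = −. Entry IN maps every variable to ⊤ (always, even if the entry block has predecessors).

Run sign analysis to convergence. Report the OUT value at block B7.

Answer: {a: ⊤, b: ⊤, c: -, d: +, e: ⊤, f: +}

Trace:
Per-block solution:
  B0:  IN=(all ⊤)  OUT=(all ⊤)
  B1:  IN=(all ⊤)  OUT=(all ⊤)
  B2:  IN=(all ⊤)  OUT=(all ⊤)
  B3:  IN=(all ⊤)  OUT=(all ⊤)
  B4:  IN=(all ⊤)  OUT={f:+; rest ⊤}
  B5:  IN={f:+; rest ⊤}  OUT={f:+; rest ⊤}
  B6:  IN={f:+; rest ⊤}  OUT={c:-, f:+; rest ⊤}
  B7:  IN={c:-, f:+; rest ⊤}  OUT={c:-, d:+, f:+; rest ⊤}

Merge at B7: IN[B7] = OUT[B6] = {a: ⊤, b: ⊤, c: -, d: ⊤, e: ⊤, f: +}
Applying B7's transfer function to that IN value gives OUT[B7] (row B7 above).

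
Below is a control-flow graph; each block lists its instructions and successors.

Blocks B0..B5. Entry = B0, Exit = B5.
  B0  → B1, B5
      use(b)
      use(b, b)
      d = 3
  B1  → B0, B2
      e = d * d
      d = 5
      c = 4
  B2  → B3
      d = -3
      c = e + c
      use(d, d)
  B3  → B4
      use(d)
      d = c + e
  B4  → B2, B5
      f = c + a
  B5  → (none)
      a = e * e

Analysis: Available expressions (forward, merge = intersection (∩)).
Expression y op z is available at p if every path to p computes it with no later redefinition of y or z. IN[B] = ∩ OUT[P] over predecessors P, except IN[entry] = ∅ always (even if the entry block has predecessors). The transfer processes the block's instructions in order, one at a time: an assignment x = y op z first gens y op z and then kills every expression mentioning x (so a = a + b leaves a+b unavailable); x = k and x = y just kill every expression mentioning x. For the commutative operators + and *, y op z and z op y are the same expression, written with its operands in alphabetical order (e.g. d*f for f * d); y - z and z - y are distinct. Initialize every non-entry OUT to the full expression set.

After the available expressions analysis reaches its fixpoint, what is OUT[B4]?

Answer: {a+c, c+e}

Working:
Per-block solution:
  B0:  IN={}  OUT={}
  B1:  IN={}  OUT={}
  B2:  IN={}  OUT={}
  B3:  IN={}  OUT={c+e}
  B4:  IN={c+e}  OUT={a+c, c+e}
  B5:  IN={}  OUT={e*e}

Merge at B4: IN[B4] = OUT[B3] = {c+e}
Applying B4's transfer function to that IN value gives OUT[B4] (row B4 above).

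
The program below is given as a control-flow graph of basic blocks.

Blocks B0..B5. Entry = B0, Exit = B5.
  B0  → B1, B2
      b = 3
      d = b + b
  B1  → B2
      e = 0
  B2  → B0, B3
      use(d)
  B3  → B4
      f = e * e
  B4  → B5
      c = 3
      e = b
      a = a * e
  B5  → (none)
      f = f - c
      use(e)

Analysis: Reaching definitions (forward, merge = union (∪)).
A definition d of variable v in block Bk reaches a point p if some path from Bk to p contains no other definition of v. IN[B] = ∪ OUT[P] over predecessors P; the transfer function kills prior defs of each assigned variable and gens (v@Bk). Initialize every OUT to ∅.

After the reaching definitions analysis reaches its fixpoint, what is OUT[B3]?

Fixpoint table:
  B0: | IN={b@B0, d@B0, e@B1} | OUT={b@B0, d@B0, e@B1}
  B1: | IN={b@B0, d@B0, e@B1} | OUT={b@B0, d@B0, e@B1}
  B2: | IN={b@B0, d@B0, e@B1} | OUT={b@B0, d@B0, e@B1}
  B3: | IN={b@B0, d@B0, e@B1} | OUT={b@B0, d@B0, e@B1, f@B3}
  B4: | IN={b@B0, d@B0, e@B1, f@B3} | OUT={a@B4, b@B0, c@B4, d@B0, e@B4, f@B3}
  B5: | IN={a@B4, b@B0, c@B4, d@B0, e@B4, f@B3} | OUT={a@B4, b@B0, c@B4, d@B0, e@B4, f@B5}

Merge at B3: IN[B3] = OUT[B2] = {b@B0, d@B0, e@B1}
Applying B3's transfer function to that IN value gives OUT[B3] (row B3 above).

Answer: {b@B0, d@B0, e@B1, f@B3}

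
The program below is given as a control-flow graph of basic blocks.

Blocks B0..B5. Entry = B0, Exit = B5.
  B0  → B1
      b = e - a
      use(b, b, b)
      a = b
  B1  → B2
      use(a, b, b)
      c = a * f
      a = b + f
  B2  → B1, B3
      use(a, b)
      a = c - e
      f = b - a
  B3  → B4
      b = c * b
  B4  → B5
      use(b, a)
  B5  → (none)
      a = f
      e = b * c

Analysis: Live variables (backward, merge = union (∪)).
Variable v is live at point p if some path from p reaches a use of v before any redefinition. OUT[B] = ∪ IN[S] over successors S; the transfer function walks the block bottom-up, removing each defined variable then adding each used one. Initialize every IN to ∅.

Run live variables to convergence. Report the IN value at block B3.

Answer: {a, b, c, f}

Trace:
Converged values:
  B0:  IN={a, e, f}  OUT={a, b, e, f}
  B1:  IN={a, b, e, f}  OUT={a, b, c, e}
  B2:  IN={a, b, c, e}  OUT={a, b, c, e, f}
  B3:  IN={a, b, c, f}  OUT={a, b, c, f}
  B4:  IN={a, b, c, f}  OUT={b, c, f}
  B5:  IN={b, c, f}  OUT={}

Merge at B3: OUT[B3] = IN[B4] = {a, b, c, f}
Applying B3's transfer function to that OUT value gives IN[B3] (row B3 above).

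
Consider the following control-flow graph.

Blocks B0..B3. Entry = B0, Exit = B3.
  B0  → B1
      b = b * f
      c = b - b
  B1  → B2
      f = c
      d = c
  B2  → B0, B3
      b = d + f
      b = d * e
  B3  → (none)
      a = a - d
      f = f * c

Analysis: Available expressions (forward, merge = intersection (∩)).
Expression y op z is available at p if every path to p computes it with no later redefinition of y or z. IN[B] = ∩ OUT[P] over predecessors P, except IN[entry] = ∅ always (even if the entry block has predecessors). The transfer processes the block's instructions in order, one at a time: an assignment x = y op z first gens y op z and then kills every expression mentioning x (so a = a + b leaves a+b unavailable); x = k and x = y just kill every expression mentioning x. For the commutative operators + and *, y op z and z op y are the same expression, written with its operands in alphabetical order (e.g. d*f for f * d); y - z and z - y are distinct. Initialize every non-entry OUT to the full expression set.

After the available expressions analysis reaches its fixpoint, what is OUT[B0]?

Answer: {b-b}

Derivation:
Converged values:
  B0:   IN={}   OUT={b-b}
  B1:   IN={b-b}   OUT={b-b}
  B2:   IN={b-b}   OUT={d*e, d+f}
  B3:   IN={d*e, d+f}   OUT={d*e}

Merge at B0 (entry node, so the boundary value {} is joined with the incoming edge(s)): IN[B0] = {} ∩ OUT[B2] = {}
Applying B0's transfer function to that IN value gives OUT[B0] (row B0 above).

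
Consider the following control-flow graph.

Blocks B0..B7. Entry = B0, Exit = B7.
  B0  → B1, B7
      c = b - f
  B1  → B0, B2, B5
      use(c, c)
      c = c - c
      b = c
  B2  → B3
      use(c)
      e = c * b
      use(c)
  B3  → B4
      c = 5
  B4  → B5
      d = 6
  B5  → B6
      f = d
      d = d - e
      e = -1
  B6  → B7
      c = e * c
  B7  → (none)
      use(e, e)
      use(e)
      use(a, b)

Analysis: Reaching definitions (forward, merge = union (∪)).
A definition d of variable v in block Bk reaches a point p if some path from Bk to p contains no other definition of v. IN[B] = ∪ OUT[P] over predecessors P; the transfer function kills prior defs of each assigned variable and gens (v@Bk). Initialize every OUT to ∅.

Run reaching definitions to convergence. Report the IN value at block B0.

Answer: {b@B1, c@B1}

Trace:
Converged values:
  B0:  IN={b@B1, c@B1}  OUT={b@B1, c@B0}
  B1:  IN={b@B1, c@B0}  OUT={b@B1, c@B1}
  B2:  IN={b@B1, c@B1}  OUT={b@B1, c@B1, e@B2}
  B3:  IN={b@B1, c@B1, e@B2}  OUT={b@B1, c@B3, e@B2}
  B4:  IN={b@B1, c@B3, e@B2}  OUT={b@B1, c@B3, d@B4, e@B2}
  B5:  IN={b@B1, c@B1, c@B3, d@B4, e@B2}  OUT={b@B1, c@B1, c@B3, d@B5, e@B5, f@B5}
  B6:  IN={b@B1, c@B1, c@B3, d@B5, e@B5, f@B5}  OUT={b@B1, c@B6, d@B5, e@B5, f@B5}
  B7:  IN={b@B1, c@B0, c@B6, d@B5, e@B5, f@B5}  OUT={b@B1, c@B0, c@B6, d@B5, e@B5, f@B5}

Merge at B0 (entry node, so the boundary value {} is joined with the incoming edge(s)): IN[B0] = {} ⊔ OUT[B1] = {b@B1, c@B1}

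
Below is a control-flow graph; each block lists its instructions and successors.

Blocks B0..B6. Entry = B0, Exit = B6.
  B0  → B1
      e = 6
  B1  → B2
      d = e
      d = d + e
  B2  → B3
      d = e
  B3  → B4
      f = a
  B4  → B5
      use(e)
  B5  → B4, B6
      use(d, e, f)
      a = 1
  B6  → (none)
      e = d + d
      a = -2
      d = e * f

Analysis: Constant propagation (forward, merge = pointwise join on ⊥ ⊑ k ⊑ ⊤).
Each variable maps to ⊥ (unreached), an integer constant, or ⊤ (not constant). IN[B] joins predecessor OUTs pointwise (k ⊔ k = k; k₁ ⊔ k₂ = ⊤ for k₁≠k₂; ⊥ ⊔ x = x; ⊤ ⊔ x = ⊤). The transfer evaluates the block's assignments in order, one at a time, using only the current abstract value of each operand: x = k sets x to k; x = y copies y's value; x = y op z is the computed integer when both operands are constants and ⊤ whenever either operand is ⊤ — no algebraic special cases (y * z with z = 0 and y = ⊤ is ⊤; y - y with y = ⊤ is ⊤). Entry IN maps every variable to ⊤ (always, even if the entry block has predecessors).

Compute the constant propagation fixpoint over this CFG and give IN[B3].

Fixpoint table:
  B0:   IN=(all ⊤)   OUT={e:6; rest ⊤}
  B1:   IN={e:6; rest ⊤}   OUT={d:12, e:6; rest ⊤}
  B2:   IN={d:12, e:6; rest ⊤}   OUT={d:6, e:6; rest ⊤}
  B3:   IN={d:6, e:6; rest ⊤}   OUT={d:6, e:6; rest ⊤}
  B4:   IN={d:6, e:6; rest ⊤}   OUT={d:6, e:6; rest ⊤}
  B5:   IN={d:6, e:6; rest ⊤}   OUT={a:1, d:6, e:6; rest ⊤}
  B6:   IN={a:1, d:6, e:6; rest ⊤}   OUT={a:-2, e:12; rest ⊤}

Merge at B3: IN[B3] = OUT[B2] = {a: ⊤, b: ⊤, c: ⊤, d: 6, e: 6, f: ⊤}

Answer: {a: ⊤, b: ⊤, c: ⊤, d: 6, e: 6, f: ⊤}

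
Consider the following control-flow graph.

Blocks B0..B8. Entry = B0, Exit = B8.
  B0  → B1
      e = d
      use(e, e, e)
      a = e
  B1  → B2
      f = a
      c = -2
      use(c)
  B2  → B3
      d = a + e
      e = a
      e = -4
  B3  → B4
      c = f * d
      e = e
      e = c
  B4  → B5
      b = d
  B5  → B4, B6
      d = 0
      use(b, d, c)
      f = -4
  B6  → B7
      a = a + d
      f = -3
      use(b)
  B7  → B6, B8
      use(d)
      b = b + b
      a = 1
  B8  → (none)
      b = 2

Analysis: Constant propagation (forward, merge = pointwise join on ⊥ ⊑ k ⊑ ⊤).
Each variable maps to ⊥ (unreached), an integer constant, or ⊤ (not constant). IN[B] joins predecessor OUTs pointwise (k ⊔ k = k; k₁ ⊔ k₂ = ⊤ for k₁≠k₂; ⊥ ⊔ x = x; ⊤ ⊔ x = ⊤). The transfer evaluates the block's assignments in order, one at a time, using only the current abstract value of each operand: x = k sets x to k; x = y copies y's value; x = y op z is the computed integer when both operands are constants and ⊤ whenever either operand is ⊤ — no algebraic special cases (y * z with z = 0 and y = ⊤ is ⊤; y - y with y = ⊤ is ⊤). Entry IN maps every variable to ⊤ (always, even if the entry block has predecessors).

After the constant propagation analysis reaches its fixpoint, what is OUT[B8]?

Converged values:
  B0:   IN=(all ⊤)   OUT=(all ⊤)
  B1:   IN=(all ⊤)   OUT={c:-2; rest ⊤}
  B2:   IN={c:-2; rest ⊤}   OUT={c:-2, e:-4; rest ⊤}
  B3:   IN={c:-2, e:-4; rest ⊤}   OUT=(all ⊤)
  B4:   IN=(all ⊤)   OUT=(all ⊤)
  B5:   IN=(all ⊤)   OUT={d:0, f:-4; rest ⊤}
  B6:   IN={d:0; rest ⊤}   OUT={d:0, f:-3; rest ⊤}
  B7:   IN={d:0, f:-3; rest ⊤}   OUT={a:1, d:0, f:-3; rest ⊤}
  B8:   IN={a:1, d:0, f:-3; rest ⊤}   OUT={a:1, b:2, d:0, f:-3; rest ⊤}

Merge at B8: IN[B8] = OUT[B7] = {a: 1, b: ⊤, c: ⊤, d: 0, e: ⊤, f: -3}
Applying B8's transfer function to that IN value gives OUT[B8] (row B8 above).

Answer: {a: 1, b: 2, c: ⊤, d: 0, e: ⊤, f: -3}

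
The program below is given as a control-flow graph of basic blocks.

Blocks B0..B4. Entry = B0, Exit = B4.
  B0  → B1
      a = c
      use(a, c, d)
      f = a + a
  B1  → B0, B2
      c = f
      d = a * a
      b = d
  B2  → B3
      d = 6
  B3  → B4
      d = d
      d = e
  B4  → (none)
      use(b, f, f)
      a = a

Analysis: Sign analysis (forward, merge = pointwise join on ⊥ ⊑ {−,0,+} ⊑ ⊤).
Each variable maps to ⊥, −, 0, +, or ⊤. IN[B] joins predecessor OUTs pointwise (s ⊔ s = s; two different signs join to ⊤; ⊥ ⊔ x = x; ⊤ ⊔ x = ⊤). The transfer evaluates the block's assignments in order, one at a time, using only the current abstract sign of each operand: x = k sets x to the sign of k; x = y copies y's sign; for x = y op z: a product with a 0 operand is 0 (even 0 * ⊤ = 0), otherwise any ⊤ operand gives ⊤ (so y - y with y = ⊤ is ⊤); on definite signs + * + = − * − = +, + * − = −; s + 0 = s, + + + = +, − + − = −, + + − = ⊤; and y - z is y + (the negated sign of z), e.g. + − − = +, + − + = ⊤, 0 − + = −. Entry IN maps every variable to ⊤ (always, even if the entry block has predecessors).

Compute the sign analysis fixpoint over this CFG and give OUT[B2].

Answer: {a: ⊤, b: ⊤, c: ⊤, d: +, e: ⊤, f: ⊤}

Working:
Fixpoint table:
  B0: | IN=(all ⊤) | OUT=(all ⊤)
  B1: | IN=(all ⊤) | OUT=(all ⊤)
  B2: | IN=(all ⊤) | OUT={d:+; rest ⊤}
  B3: | IN={d:+; rest ⊤} | OUT=(all ⊤)
  B4: | IN=(all ⊤) | OUT=(all ⊤)

Merge at B2: IN[B2] = OUT[B1] = {a: ⊤, b: ⊤, c: ⊤, d: ⊤, e: ⊤, f: ⊤}
Applying B2's transfer function to that IN value gives OUT[B2] (row B2 above).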